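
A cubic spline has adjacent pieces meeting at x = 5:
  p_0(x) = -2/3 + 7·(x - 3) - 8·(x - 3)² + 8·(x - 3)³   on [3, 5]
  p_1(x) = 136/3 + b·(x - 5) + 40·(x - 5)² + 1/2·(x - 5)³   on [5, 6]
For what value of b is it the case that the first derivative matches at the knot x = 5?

p_0'(x) = 7 - 16·(x - 3) + 24·(x - 3)², so p_0'(5) = 71. On the right, p_1'(5) = b, so b = 71.

71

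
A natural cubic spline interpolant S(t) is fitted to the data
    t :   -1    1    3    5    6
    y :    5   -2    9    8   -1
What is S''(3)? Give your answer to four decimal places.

Write M_i for S''(x_i). With h_i = 2, 2, 2, 1 and divided differences Δ_i = -7/2, 11/2, -1/2, -9, the continuity of S' gives the tridiagonal system
  2·M_0 + 8·M_1 + 2·M_2 = 6(Δ_1 - Δ_0) = 54
  2·M_1 + 8·M_2 + 2·M_3 = 6(Δ_2 - Δ_1) = -36
  2·M_2 + 6·M_3 + 1·M_4 = 6(Δ_3 - Δ_2) = -51
Natural end conditions: M_0 = M_4 = 0.
Solving the tridiagonal system: M_0 = 0, M_1 = 651/82, M_2 = -195/41, M_3 = -567/82, M_4 = 0.

-4.7561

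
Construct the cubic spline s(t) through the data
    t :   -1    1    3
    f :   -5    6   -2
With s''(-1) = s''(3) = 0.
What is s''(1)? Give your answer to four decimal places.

Put M_i = s'' at the i-th knot. Here h = (2, 2) and Δ = (11/2, -4), so the interior equations h_(i-1)·M_(i-1) + 2(h_(i-1)+h_i)·M_i + h_i·M_(i+1) = 6(Δ_i − Δ_(i-1)) read
  2·M_0 + 8·M_1 + 2·M_2 = 6(Δ_1 - Δ_0) = -57
Natural end conditions: M_0 = M_2 = 0.
Hence M_0 = 0, M_1 = -57/8, M_2 = 0.

-7.1250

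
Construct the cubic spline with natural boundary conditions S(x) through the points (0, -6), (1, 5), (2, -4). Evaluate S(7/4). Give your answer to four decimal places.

-0.5781

With m_i denoting the second derivative at x_i, h_i = 1, 1, and Δ_i = (y_(i+1) − y_i)/h_i = 11, -9:
  1·m_0 + 4·m_1 + 1·m_2 = 6(Δ_1 - Δ_0) = -120
Natural end conditions: m_0 = m_2 = 0.
Hence m_0 = 0, m_1 = -30, m_2 = 0.
On [1, 2], S(x) = 5 + 1·(x - 1) - 15·(x - 1)² + 5·(x - 1)³.
With (x - 1) = 3/4: S(7/4) = -37/64.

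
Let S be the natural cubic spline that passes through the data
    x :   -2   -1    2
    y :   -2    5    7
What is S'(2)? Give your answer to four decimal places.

Write m_i for S''(x_i). With h_i = 1, 3 and divided differences Δ_i = 7, 2/3, the continuity of S' gives the tridiagonal system
  1·m_0 + 8·m_1 + 3·m_2 = 6(Δ_1 - Δ_0) = -38
Natural end conditions: m_0 = m_2 = 0.
Hence m_0 = 0, m_1 = -19/4, m_2 = 0.
On [-1, 2], S'(x) = b_1 + 2c_1·(x + 1) + 3d_1·(x + 1)² with b_1 = Δ_1 - h_1(2m_1 + m_2)/6 = 65/12, c_1 = m_1/2 = -19/8, d_1 = (m_2 - m_1)/(6h_1) = 19/72. So S'(2) = -41/24.

-1.7083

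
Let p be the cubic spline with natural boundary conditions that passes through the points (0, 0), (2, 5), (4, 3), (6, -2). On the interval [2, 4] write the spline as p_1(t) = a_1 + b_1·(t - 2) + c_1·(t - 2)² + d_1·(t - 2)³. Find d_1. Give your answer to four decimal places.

Put M_i = p'' at the i-th knot. Here h = (2, 2, 2) and Δ = (5/2, -1, -5/2), so the interior equations h_(i-1)·M_(i-1) + 2(h_(i-1)+h_i)·M_i + h_i·M_(i+1) = 6(Δ_i − Δ_(i-1)) read
  2·M_0 + 8·M_1 + 2·M_2 = 6(Δ_1 - Δ_0) = -21
  2·M_1 + 8·M_2 + 2·M_3 = 6(Δ_2 - Δ_1) = -9
Natural end conditions: M_0 = M_3 = 0.
Forward elimination and back-substitution give M_0 = 0, M_1 = -5/2, M_2 = -1/2, M_3 = 0.
On [2, 4], with p_1(t) = a_1 + b_1·(t - 2) + c_1·(t - 2)² + d_1·(t - 2)³: c_1 = M_1/2 = -5/4, d_1 = (M_2 - M_1)/(6h_1) = 1/6, b_1 = Δ_1 - h_1(2M_1 + M_2)/6 = 5/6.

0.1667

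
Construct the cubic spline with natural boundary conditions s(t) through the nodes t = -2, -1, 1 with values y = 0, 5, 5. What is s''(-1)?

With M_i denoting the second derivative at x_i, h_i = 1, 2, and Δ_i = (y_(i+1) − y_i)/h_i = 5, 0:
  1·M_0 + 6·M_1 + 2·M_2 = 6(Δ_1 - Δ_0) = -30
Natural end conditions: M_0 = M_2 = 0.
Solving: M_0 = 0, M_1 = -5, M_2 = 0.

-5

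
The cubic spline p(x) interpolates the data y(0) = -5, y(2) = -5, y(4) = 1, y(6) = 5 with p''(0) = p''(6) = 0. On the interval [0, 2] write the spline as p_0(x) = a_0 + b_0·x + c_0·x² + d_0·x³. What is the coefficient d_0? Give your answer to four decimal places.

0.2167

Let M_i = p''(x_i). Step sizes h_i = 2, 2, 2; slopes of the chords Δ_i = (y_(i+1) - y_i)/h_i = 0, 3, 2.
  2·M_0 + 8·M_1 + 2·M_2 = 6(Δ_1 - Δ_0) = 18
  2·M_1 + 8·M_2 + 2·M_3 = 6(Δ_2 - Δ_1) = -6
Natural end conditions: M_0 = M_3 = 0.
Solving: M_0 = 0, M_1 = 13/5, M_2 = -7/5, M_3 = 0.
On [0, 2], with p_0(x) = a_0 + b_0·x + c_0·x² + d_0·x³: c_0 = M_0/2 = 0, d_0 = (M_1 - M_0)/(6h_0) = 13/60, b_0 = Δ_0 - h_0(2M_0 + M_1)/6 = -13/15.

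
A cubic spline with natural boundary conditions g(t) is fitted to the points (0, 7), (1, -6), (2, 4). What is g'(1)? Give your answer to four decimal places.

-1.5000

Let M_i = g''(x_i). Step sizes h_i = 1, 1; slopes of the chords Δ_i = (y_(i+1) - y_i)/h_i = -13, 10.
  1·M_0 + 4·M_1 + 1·M_2 = 6(Δ_1 - Δ_0) = 138
Natural end conditions: M_0 = M_2 = 0.
Forward elimination and back-substitution give M_0 = 0, M_1 = 69/2, M_2 = 0.
On [1, 2], g'(t) = b_1 + 2c_1·(t - 1) + 3d_1·(t - 1)² with b_1 = Δ_1 - h_1(2M_1 + M_2)/6 = -3/2, c_1 = M_1/2 = 69/4, d_1 = (M_2 - M_1)/(6h_1) = -23/4. So g'(1) = -3/2.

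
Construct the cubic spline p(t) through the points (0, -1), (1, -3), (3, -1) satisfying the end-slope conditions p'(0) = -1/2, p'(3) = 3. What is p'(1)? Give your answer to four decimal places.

-1.8333

Let σ_i = p''(x_i). Step sizes h_i = 1, 2; slopes of the chords Δ_i = (y_(i+1) - y_i)/h_i = -2, 1.
  1·σ_0 + 6·σ_1 + 2·σ_2 = 6(Δ_1 - Δ_0) = 18
Clamped end conditions give two more equations: 2h_0·σ_0 + h_0·σ_1 = 6(Δ_0 - p'(0)) = -9 and h_1·σ_1 + 2h_1·σ_2 = 6(p'(3) - Δ_1) = 12.
Forward elimination and back-substitution give σ_0 = -19/3, σ_1 = 11/3, σ_2 = 7/6.
On [1, 3], p'(t) = b_1 + 2c_1·(t - 1) + 3d_1·(t - 1)² with b_1 = Δ_1 - h_1(2σ_1 + σ_2)/6 = -11/6, c_1 = σ_1/2 = 11/6, d_1 = (σ_2 - σ_1)/(6h_1) = -5/24. So p'(1) = -11/6.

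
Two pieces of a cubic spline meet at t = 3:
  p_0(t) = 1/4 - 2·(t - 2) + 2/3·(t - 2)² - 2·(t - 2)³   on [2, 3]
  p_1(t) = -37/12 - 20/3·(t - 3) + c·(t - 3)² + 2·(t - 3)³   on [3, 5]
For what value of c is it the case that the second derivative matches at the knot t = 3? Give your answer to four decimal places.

p_0''(t) = 4/3 - 12·(t - 2), so p_0''(3) = -32/3. On the right, p_1''(3) = 2c, so c = -16/3.

-5.3333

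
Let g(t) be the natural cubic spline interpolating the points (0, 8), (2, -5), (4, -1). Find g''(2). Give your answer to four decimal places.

6.3750

Write m_i for g''(x_i). With h_i = 2, 2 and divided differences Δ_i = -13/2, 2, the continuity of g' gives the tridiagonal system
  2·m_0 + 8·m_1 + 2·m_2 = 6(Δ_1 - Δ_0) = 51
Natural end conditions: m_0 = m_2 = 0.
Hence m_0 = 0, m_1 = 51/8, m_2 = 0.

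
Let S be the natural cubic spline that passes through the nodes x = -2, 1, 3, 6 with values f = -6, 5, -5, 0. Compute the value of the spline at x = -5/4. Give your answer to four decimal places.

Put M_i = S'' at the i-th knot. Here h = (3, 2, 3) and Δ = (11/3, -5, 5/3), so the interior equations h_(i-1)·M_(i-1) + 2(h_(i-1)+h_i)·M_i + h_i·M_(i+1) = 6(Δ_i − Δ_(i-1)) read
  3·M_0 + 10·M_1 + 2·M_2 = 6(Δ_1 - Δ_0) = -52
  2·M_1 + 10·M_2 + 3·M_3 = 6(Δ_2 - Δ_1) = 40
Natural end conditions: M_0 = M_3 = 0.
Solving: M_0 = 0, M_1 = -25/4, M_2 = 21/4, M_3 = 0.
On [-2, 1], S(x) = -6 + 163/24·(x + 2) + 0·(x + 2)² - 25/72·(x + 2)³.
With (x + 2) = 3/4: S(-5/4) = -539/512.

-1.0527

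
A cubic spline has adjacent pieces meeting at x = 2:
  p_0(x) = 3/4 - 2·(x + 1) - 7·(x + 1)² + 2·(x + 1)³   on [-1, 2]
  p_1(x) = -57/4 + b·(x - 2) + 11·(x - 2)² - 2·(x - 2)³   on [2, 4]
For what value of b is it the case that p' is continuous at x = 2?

p_0'(x) = -2 - 14·(x + 1) + 6·(x + 1)², so p_0'(2) = 10. On the right, p_1'(2) = b, so b = 10.

10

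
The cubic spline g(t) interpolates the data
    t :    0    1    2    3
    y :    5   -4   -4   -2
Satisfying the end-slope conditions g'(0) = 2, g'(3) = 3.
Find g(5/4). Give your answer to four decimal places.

Put M_i = g'' at the i-th knot. Here h = (1, 1, 1) and Δ = (-9, 0, 2), so the interior equations h_(i-1)·M_(i-1) + 2(h_(i-1)+h_i)·M_i + h_i·M_(i+1) = 6(Δ_i − Δ_(i-1)) read
  1·M_0 + 4·M_1 + 1·M_2 = 6(Δ_1 - Δ_0) = 54
  1·M_1 + 4·M_2 + 1·M_3 = 6(Δ_2 - Δ_1) = 12
Clamped end conditions give two more equations: 2h_0·M_0 + h_0·M_1 = 6(Δ_0 - g'(0)) = -66 and h_2·M_2 + 2h_2·M_3 = 6(g'(3) - Δ_2) = 6.
Solving: M_0 = -692/15, M_1 = 394/15, M_2 = -74/15, M_3 = 82/15.
On [1, 2], g(t) = -4 - 119/15·(t - 1) + 197/15·(t - 1)² - 26/5·(t - 1)³.
With (t - 1) = 1/4: g(5/4) = -839/160.

-5.2438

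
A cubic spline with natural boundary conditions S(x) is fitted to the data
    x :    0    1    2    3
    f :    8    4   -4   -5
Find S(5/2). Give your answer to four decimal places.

Write M_i for S''(x_i). With h_i = 1, 1, 1 and divided differences Δ_i = -4, -8, -1, the continuity of S' gives the tridiagonal system
  1·M_0 + 4·M_1 + 1·M_2 = 6(Δ_1 - Δ_0) = -24
  1·M_1 + 4·M_2 + 1·M_3 = 6(Δ_2 - Δ_1) = 42
Natural end conditions: M_0 = M_3 = 0.
Forward elimination and back-substitution give M_0 = 0, M_1 = -46/5, M_2 = 64/5, M_3 = 0.
On [2, 3], S(x) = -4 - 79/15·(x - 2) + 32/5·(x - 2)² - 32/15·(x - 2)³.
With (x - 2) = 1/2: S(5/2) = -53/10.

-5.3000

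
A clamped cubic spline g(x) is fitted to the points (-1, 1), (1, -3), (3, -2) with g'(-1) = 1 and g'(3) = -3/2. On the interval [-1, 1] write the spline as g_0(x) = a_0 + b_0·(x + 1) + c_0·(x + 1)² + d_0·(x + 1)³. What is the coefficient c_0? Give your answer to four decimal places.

-3.5000

Put M_i = g'' at the i-th knot. Here h = (2, 2) and Δ = (-2, 1/2), so the interior equations h_(i-1)·M_(i-1) + 2(h_(i-1)+h_i)·M_i + h_i·M_(i+1) = 6(Δ_i − Δ_(i-1)) read
  2·M_0 + 8·M_1 + 2·M_2 = 6(Δ_1 - Δ_0) = 15
Clamped end conditions give two more equations: 2h_0·M_0 + h_0·M_1 = 6(Δ_0 - g'(-1)) = -18 and h_1·M_1 + 2h_1·M_2 = 6(g'(3) - Δ_1) = -12.
Hence M_0 = -7, M_1 = 5, M_2 = -11/2.
On [-1, 1], with g_0(x) = a_0 + b_0·(x + 1) + c_0·(x + 1)² + d_0·(x + 1)³: c_0 = M_0/2 = -7/2, d_0 = (M_1 - M_0)/(6h_0) = 1, b_0 = Δ_0 - h_0(2M_0 + M_1)/6 = 1.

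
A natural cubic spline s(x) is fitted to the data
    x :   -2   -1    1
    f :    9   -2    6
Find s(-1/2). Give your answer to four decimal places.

With M_i denoting the second derivative at x_i, h_i = 1, 2, and Δ_i = (y_(i+1) − y_i)/h_i = -11, 4:
  1·M_0 + 6·M_1 + 2·M_2 = 6(Δ_1 - Δ_0) = 90
Natural end conditions: M_0 = M_2 = 0.
Solving: M_0 = 0, M_1 = 15, M_2 = 0.
On [-1, 1], s(x) = -2 - 6·(x + 1) + 15/2·(x + 1)² - 5/4·(x + 1)³.
With (x + 1) = 1/2: s(-1/2) = -105/32.

-3.2813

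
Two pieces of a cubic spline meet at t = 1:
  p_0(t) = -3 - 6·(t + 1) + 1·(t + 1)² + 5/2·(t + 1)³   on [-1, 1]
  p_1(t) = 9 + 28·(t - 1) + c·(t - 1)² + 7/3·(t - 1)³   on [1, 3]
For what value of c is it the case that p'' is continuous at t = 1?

p_0''(t) = 2 + 15·(t + 1), so p_0''(1) = 32. On the right, p_1''(1) = 2c, so c = 16.

16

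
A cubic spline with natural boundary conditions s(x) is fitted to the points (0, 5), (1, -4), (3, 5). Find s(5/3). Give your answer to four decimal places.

Write M_i for s''(x_i). With h_i = 1, 2 and divided differences Δ_i = -9, 9/2, the continuity of s' gives the tridiagonal system
  1·M_0 + 6·M_1 + 2·M_2 = 6(Δ_1 - Δ_0) = 81
Natural end conditions: M_0 = M_2 = 0.
Hence M_0 = 0, M_1 = 27/2, M_2 = 0.
On [1, 3], s(x) = -4 - 9/2·(x - 1) + 27/4·(x - 1)² - 9/8·(x - 1)³.
With (x - 1) = 2/3: s(5/3) = -13/3.

-4.3333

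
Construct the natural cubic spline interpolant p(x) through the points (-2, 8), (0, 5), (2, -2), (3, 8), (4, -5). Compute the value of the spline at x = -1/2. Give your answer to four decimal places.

7.3125

Put σ_i = p'' at the i-th knot. Here h = (2, 2, 1, 1) and Δ = (-3/2, -7/2, 10, -13), so the interior equations h_(i-1)·σ_(i-1) + 2(h_(i-1)+h_i)·σ_i + h_i·σ_(i+1) = 6(Δ_i − Δ_(i-1)) read
  2·σ_0 + 8·σ_1 + 2·σ_2 = 6(Δ_1 - Δ_0) = -12
  2·σ_1 + 6·σ_2 + 1·σ_3 = 6(Δ_2 - Δ_1) = 81
  1·σ_2 + 4·σ_3 + 1·σ_4 = 6(Δ_3 - Δ_2) = -138
Natural end conditions: σ_0 = σ_4 = 0.
Hence σ_0 = 0, σ_1 = -50/7, σ_2 = 158/7, σ_3 = -281/7, σ_4 = 0.
On [-2, 0], p(x) = 8 + 37/42·(x + 2) + 0·(x + 2)² - 25/42·(x + 2)³.
With (x + 2) = 3/2: p(-1/2) = 117/16.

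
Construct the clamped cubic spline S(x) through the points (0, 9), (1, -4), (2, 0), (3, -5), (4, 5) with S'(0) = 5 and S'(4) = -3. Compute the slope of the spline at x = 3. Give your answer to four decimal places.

4.4643

Let M_i = S''(x_i). Step sizes h_i = 1, 1, 1, 1; slopes of the chords Δ_i = (y_(i+1) - y_i)/h_i = -13, 4, -5, 10.
  1·M_0 + 4·M_1 + 1·M_2 = 6(Δ_1 - Δ_0) = 102
  1·M_1 + 4·M_2 + 1·M_3 = 6(Δ_2 - Δ_1) = -54
  1·M_2 + 4·M_3 + 1·M_4 = 6(Δ_3 - Δ_2) = 90
Clamped end conditions give two more equations: 2h_0·M_0 + h_0·M_1 = 6(Δ_0 - S'(0)) = -108 and h_3·M_3 + 2h_3·M_4 = 6(S'(4) - Δ_3) = -78.
Forward elimination and back-substitution give M_0 = -1147/14, M_1 = 391/7, M_2 = -79/2, M_3 = 337/7, M_4 = -883/14.
On [3, 4], S'(x) = b_3 + 2c_3·(x - 3) + 3d_3·(x - 3)² with b_3 = Δ_3 - h_3(2M_3 + M_4)/6 = 125/28, c_3 = M_3/2 = 337/14, d_3 = (M_4 - M_3)/(6h_3) = -519/28. So S'(3) = 125/28.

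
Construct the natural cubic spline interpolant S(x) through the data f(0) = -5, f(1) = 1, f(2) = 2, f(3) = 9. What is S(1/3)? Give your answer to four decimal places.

Let σ_i = S''(x_i). Step sizes h_i = 1, 1, 1; slopes of the chords Δ_i = (y_(i+1) - y_i)/h_i = 6, 1, 7.
  1·σ_0 + 4·σ_1 + 1·σ_2 = 6(Δ_1 - Δ_0) = -30
  1·σ_1 + 4·σ_2 + 1·σ_3 = 6(Δ_2 - Δ_1) = 36
Natural end conditions: σ_0 = σ_3 = 0.
Forward elimination and back-substitution give σ_0 = 0, σ_1 = -52/5, σ_2 = 58/5, σ_3 = 0.
On [0, 1], S(x) = -5 + 116/15·x + 0·x² - 26/15·x³.
With x = 1/3: S(1/3) = -1007/405.

-2.4864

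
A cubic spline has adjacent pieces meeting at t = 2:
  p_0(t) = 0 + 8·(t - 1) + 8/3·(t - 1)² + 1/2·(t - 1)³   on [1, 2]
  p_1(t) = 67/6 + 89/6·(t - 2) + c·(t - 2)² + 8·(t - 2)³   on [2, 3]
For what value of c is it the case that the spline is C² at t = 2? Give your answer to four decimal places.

p_0''(t) = 16/3 + 3·(t - 1), so p_0''(2) = 25/3. On the right, p_1''(2) = 2c, so c = 25/6.

4.1667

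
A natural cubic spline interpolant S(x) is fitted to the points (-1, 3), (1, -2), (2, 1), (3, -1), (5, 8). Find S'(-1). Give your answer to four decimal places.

Write m_i for S''(x_i). With h_i = 2, 1, 1, 2 and divided differences Δ_i = -5/2, 3, -2, 9/2, the continuity of S' gives the tridiagonal system
  2·m_0 + 6·m_1 + 1·m_2 = 6(Δ_1 - Δ_0) = 33
  1·m_1 + 4·m_2 + 1·m_3 = 6(Δ_2 - Δ_1) = -30
  1·m_2 + 6·m_3 + 2·m_4 = 6(Δ_3 - Δ_2) = 39
Natural end conditions: m_0 = m_4 = 0.
Solving the tridiagonal system: m_0 = 0, m_1 = 163/22, m_2 = -126/11, m_3 = 185/22, m_4 = 0.
On [-1, 1], S'(x) = b_0 + 2c_0·(x + 1) + 3d_0·(x + 1)² with b_0 = Δ_0 - h_0(2m_0 + m_1)/6 = -164/33, c_0 = m_0/2 = 0, d_0 = (m_1 - m_0)/(6h_0) = 163/264. So S'(-1) = -164/33.

-4.9697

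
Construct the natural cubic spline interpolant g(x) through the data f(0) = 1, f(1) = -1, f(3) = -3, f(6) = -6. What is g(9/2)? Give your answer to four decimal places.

Write M_i for g''(x_i). With h_i = 1, 2, 3 and divided differences Δ_i = -2, -1, -1, the continuity of g' gives the tridiagonal system
  1·M_0 + 6·M_1 + 2·M_2 = 6(Δ_1 - Δ_0) = 6
  2·M_1 + 10·M_2 + 3·M_3 = 6(Δ_2 - Δ_1) = 0
Natural end conditions: M_0 = M_3 = 0.
Hence M_0 = 0, M_1 = 15/14, M_2 = -3/14, M_3 = 0.
On [3, 6], g(x) = -3 - 11/14·(x - 3) - 3/28·(x - 3)² + 1/84·(x - 3)³.
With (x - 3) = 3/2: g(9/2) = -981/224.

-4.3795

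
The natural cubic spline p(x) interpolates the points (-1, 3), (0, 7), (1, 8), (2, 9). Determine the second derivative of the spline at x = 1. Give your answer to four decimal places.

1.2000

Write σ_i for p''(x_i). With h_i = 1, 1, 1 and divided differences Δ_i = 4, 1, 1, the continuity of p' gives the tridiagonal system
  1·σ_0 + 4·σ_1 + 1·σ_2 = 6(Δ_1 - Δ_0) = -18
  1·σ_1 + 4·σ_2 + 1·σ_3 = 6(Δ_2 - Δ_1) = 0
Natural end conditions: σ_0 = σ_3 = 0.
Forward elimination and back-substitution give σ_0 = 0, σ_1 = -24/5, σ_2 = 6/5, σ_3 = 0.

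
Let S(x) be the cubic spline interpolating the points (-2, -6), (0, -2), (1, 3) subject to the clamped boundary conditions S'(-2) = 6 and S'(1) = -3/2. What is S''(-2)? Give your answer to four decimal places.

Let M_i = S''(x_i). Step sizes h_i = 2, 1; slopes of the chords Δ_i = (y_(i+1) - y_i)/h_i = 2, 5.
  2·M_0 + 6·M_1 + 1·M_2 = 6(Δ_1 - Δ_0) = 18
Clamped end conditions give two more equations: 2h_0·M_0 + h_0·M_1 = 6(Δ_0 - S'(-2)) = -24 and h_1·M_1 + 2h_1·M_2 = 6(S'(1) - Δ_1) = -39.
Hence M_0 = -23/2, M_1 = 11, M_2 = -25.

-11.5000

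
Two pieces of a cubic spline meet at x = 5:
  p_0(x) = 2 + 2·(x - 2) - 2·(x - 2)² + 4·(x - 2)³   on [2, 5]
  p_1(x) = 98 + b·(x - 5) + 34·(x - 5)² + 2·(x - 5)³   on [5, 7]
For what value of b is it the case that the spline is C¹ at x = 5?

98

p_0'(x) = 2 - 4·(x - 2) + 12·(x - 2)², so p_0'(5) = 98. On the right, p_1'(5) = b, so b = 98.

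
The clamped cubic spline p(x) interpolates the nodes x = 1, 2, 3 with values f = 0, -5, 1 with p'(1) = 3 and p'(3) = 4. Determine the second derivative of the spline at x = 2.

Write σ_i for p''(x_i). With h_i = 1, 1 and divided differences Δ_i = -5, 6, the continuity of p' gives the tridiagonal system
  1·σ_0 + 4·σ_1 + 1·σ_2 = 6(Δ_1 - Δ_0) = 66
Clamped end conditions give two more equations: 2h_0·σ_0 + h_0·σ_1 = 6(Δ_0 - p'(1)) = -48 and h_1·σ_1 + 2h_1·σ_2 = 6(p'(3) - Δ_1) = -12.
Solving: σ_0 = -40, σ_1 = 32, σ_2 = -22.

32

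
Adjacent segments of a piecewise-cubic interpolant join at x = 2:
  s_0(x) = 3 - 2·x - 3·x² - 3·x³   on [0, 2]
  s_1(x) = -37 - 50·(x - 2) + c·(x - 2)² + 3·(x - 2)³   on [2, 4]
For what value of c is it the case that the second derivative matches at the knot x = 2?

s_0''(x) = -6 - 18·x, so s_0''(2) = -42. On the right, s_1''(2) = 2c, so c = -21.

-21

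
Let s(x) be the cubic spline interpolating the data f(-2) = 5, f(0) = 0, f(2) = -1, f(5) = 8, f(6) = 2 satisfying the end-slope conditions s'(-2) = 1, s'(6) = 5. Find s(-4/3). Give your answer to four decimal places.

With M_i denoting the second derivative at x_i, h_i = 2, 2, 3, 1, and Δ_i = (y_(i+1) − y_i)/h_i = -5/2, -1/2, 3, -6:
  2·M_0 + 8·M_1 + 2·M_2 = 6(Δ_1 - Δ_0) = 12
  2·M_1 + 10·M_2 + 3·M_3 = 6(Δ_2 - Δ_1) = 21
  3·M_2 + 8·M_3 + 1·M_4 = 6(Δ_3 - Δ_2) = -54
Clamped end conditions give two more equations: 2h_0·M_0 + h_0·M_1 = 6(Δ_0 - s'(-2)) = -21 and h_3·M_3 + 2h_3·M_4 = 6(s'(6) - Δ_3) = 66.
Solving the tridiagonal system: M_0 = -6, M_1 = 3/2, M_2 = 6, M_3 = -14, M_4 = 40.
On [-2, 0], s(x) = 5 + 1·(x + 2) - 3·(x + 2)² + 5/8·(x + 2)³.
With (x + 2) = 2/3: s(-4/3) = 122/27.

4.5185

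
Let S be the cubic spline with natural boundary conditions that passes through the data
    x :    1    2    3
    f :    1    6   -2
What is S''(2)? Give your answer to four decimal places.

-19.5000

With M_i denoting the second derivative at x_i, h_i = 1, 1, and Δ_i = (y_(i+1) − y_i)/h_i = 5, -8:
  1·M_0 + 4·M_1 + 1·M_2 = 6(Δ_1 - Δ_0) = -78
Natural end conditions: M_0 = M_2 = 0.
Forward elimination and back-substitution give M_0 = 0, M_1 = -39/2, M_2 = 0.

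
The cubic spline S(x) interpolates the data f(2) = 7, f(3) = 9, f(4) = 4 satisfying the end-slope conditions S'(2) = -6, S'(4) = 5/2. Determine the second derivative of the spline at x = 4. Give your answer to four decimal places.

37.2500

Put σ_i = S'' at the i-th knot. Here h = (1, 1) and Δ = (2, -5), so the interior equations h_(i-1)·σ_(i-1) + 2(h_(i-1)+h_i)·σ_i + h_i·σ_(i+1) = 6(Δ_i − Δ_(i-1)) read
  1·σ_0 + 4·σ_1 + 1·σ_2 = 6(Δ_1 - Δ_0) = -42
Clamped end conditions give two more equations: 2h_0·σ_0 + h_0·σ_1 = 6(Δ_0 - S'(2)) = 48 and h_1·σ_1 + 2h_1·σ_2 = 6(S'(4) - Δ_1) = 45.
Solving: σ_0 = 155/4, σ_1 = -59/2, σ_2 = 149/4.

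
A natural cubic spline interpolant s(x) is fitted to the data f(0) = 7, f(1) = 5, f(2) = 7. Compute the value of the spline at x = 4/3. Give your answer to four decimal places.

With M_i denoting the second derivative at x_i, h_i = 1, 1, and Δ_i = (y_(i+1) − y_i)/h_i = -2, 2:
  1·M_0 + 4·M_1 + 1·M_2 = 6(Δ_1 - Δ_0) = 24
Natural end conditions: M_0 = M_2 = 0.
Solving the tridiagonal system: M_0 = 0, M_1 = 6, M_2 = 0.
On [1, 2], s(x) = 5 + 0·(x - 1) + 3·(x - 1)² - 1·(x - 1)³.
With (x - 1) = 1/3: s(4/3) = 143/27.

5.2963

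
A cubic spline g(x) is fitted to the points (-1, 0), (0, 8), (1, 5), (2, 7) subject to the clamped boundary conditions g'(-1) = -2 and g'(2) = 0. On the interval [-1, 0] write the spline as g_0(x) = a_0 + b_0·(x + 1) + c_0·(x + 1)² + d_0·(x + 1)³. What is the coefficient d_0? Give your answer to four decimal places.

-13.2667

Let M_i = g''(x_i). Step sizes h_i = 1, 1, 1; slopes of the chords Δ_i = (y_(i+1) - y_i)/h_i = 8, -3, 2.
  1·M_0 + 4·M_1 + 1·M_2 = 6(Δ_1 - Δ_0) = -66
  1·M_1 + 4·M_2 + 1·M_3 = 6(Δ_2 - Δ_1) = 30
Clamped end conditions give two more equations: 2h_0·M_0 + h_0·M_1 = 6(Δ_0 - g'(-1)) = 60 and h_2·M_2 + 2h_2·M_3 = 6(g'(2) - Δ_2) = -12.
Forward elimination and back-substitution give M_0 = 698/15, M_1 = -496/15, M_2 = 296/15, M_3 = -238/15.
On [-1, 0], with g_0(x) = a_0 + b_0·(x + 1) + c_0·(x + 1)² + d_0·(x + 1)³: c_0 = M_0/2 = 349/15, d_0 = (M_1 - M_0)/(6h_0) = -199/15, b_0 = Δ_0 - h_0(2M_0 + M_1)/6 = -2.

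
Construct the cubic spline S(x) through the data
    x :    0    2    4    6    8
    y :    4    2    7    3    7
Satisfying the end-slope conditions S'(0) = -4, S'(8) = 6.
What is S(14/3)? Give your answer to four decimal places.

6.2685

Write σ_i for S''(x_i). With h_i = 2, 2, 2, 2 and divided differences Δ_i = -1, 5/2, -2, 2, the continuity of S' gives the tridiagonal system
  2·σ_0 + 8·σ_1 + 2·σ_2 = 6(Δ_1 - Δ_0) = 21
  2·σ_1 + 8·σ_2 + 2·σ_3 = 6(Δ_2 - Δ_1) = -27
  2·σ_2 + 8·σ_3 + 2·σ_4 = 6(Δ_3 - Δ_2) = 24
Clamped end conditions give two more equations: 2h_0·σ_0 + h_0·σ_1 = 6(Δ_0 - S'(0)) = 18 and h_3·σ_3 + 2h_3·σ_4 = 6(S'(8) - Δ_3) = 24.
Solving: σ_0 = 47/16, σ_1 = 25/8, σ_2 = -79/16, σ_3 = 25/8, σ_4 = 71/16.
On [4, 6], S(x) = 7 + 1/4·(x - 4) - 79/32·(x - 4)² + 43/64·(x - 4)³.
With (x - 4) = 2/3: S(14/3) = 677/108.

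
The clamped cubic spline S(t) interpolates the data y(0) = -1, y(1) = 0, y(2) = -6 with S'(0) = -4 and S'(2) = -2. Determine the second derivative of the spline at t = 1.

-23

Put σ_i = S'' at the i-th knot. Here h = (1, 1) and Δ = (1, -6), so the interior equations h_(i-1)·σ_(i-1) + 2(h_(i-1)+h_i)·σ_i + h_i·σ_(i+1) = 6(Δ_i − Δ_(i-1)) read
  1·σ_0 + 4·σ_1 + 1·σ_2 = 6(Δ_1 - Δ_0) = -42
Clamped end conditions give two more equations: 2h_0·σ_0 + h_0·σ_1 = 6(Δ_0 - S'(0)) = 30 and h_1·σ_1 + 2h_1·σ_2 = 6(S'(2) - Δ_1) = 24.
Hence σ_0 = 53/2, σ_1 = -23, σ_2 = 47/2.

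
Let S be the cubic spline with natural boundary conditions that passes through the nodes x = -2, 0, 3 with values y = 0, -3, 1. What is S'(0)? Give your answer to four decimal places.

-0.3667

Put M_i = S'' at the i-th knot. Here h = (2, 3) and Δ = (-3/2, 4/3), so the interior equations h_(i-1)·M_(i-1) + 2(h_(i-1)+h_i)·M_i + h_i·M_(i+1) = 6(Δ_i − Δ_(i-1)) read
  2·M_0 + 10·M_1 + 3·M_2 = 6(Δ_1 - Δ_0) = 17
Natural end conditions: M_0 = M_2 = 0.
Forward elimination and back-substitution give M_0 = 0, M_1 = 17/10, M_2 = 0.
On [0, 3], S'(x) = b_1 + 2c_1·x + 3d_1·x² with b_1 = Δ_1 - h_1(2M_1 + M_2)/6 = -11/30, c_1 = M_1/2 = 17/20, d_1 = (M_2 - M_1)/(6h_1) = -17/180. So S'(0) = -11/30.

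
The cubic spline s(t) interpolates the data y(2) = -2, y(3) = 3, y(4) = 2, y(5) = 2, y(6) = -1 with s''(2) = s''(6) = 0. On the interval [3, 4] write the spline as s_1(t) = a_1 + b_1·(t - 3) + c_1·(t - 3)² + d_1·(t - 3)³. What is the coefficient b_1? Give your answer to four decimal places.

1.5357

With M_i denoting the second derivative at x_i, h_i = 1, 1, 1, 1, and Δ_i = (y_(i+1) − y_i)/h_i = 5, -1, 0, -3:
  1·M_0 + 4·M_1 + 1·M_2 = 6(Δ_1 - Δ_0) = -36
  1·M_1 + 4·M_2 + 1·M_3 = 6(Δ_2 - Δ_1) = 6
  1·M_2 + 4·M_3 + 1·M_4 = 6(Δ_3 - Δ_2) = -18
Natural end conditions: M_0 = M_4 = 0.
Hence M_0 = 0, M_1 = -291/28, M_2 = 39/7, M_3 = -165/28, M_4 = 0.
On [3, 4], with s_1(t) = a_1 + b_1·(t - 3) + c_1·(t - 3)² + d_1·(t - 3)³: c_1 = M_1/2 = -291/56, d_1 = (M_2 - M_1)/(6h_1) = 149/56, b_1 = Δ_1 - h_1(2M_1 + M_2)/6 = 43/28.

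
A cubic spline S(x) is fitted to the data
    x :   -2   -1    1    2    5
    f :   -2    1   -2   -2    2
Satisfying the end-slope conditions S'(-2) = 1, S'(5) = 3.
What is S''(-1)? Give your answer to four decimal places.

Put M_i = S'' at the i-th knot. Here h = (1, 2, 1, 3) and Δ = (3, -3/2, 0, 4/3), so the interior equations h_(i-1)·M_(i-1) + 2(h_(i-1)+h_i)·M_i + h_i·M_(i+1) = 6(Δ_i − Δ_(i-1)) read
  1·M_0 + 6·M_1 + 2·M_2 = 6(Δ_1 - Δ_0) = -27
  2·M_1 + 6·M_2 + 1·M_3 = 6(Δ_2 - Δ_1) = 9
  1·M_2 + 8·M_3 + 3·M_4 = 6(Δ_3 - Δ_2) = 8
Clamped end conditions give two more equations: 2h_0·M_0 + h_0·M_1 = 6(Δ_0 - S'(-2)) = 12 and h_3·M_3 + 2h_3·M_4 = 6(S'(5) - Δ_3) = 10.
Solving the tridiagonal system: M_0 = 1187/122, M_1 = -455/61, M_2 = 979/244, M_3 = -19/122, M_4 = 1277/732.

-7.4590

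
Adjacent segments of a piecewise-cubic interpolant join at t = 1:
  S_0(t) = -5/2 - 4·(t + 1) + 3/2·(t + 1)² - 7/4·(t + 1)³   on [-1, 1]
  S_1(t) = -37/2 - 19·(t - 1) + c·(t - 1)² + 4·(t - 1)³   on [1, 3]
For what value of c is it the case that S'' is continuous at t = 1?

-9

S_0''(t) = 3 - 21/2·(t + 1), so S_0''(1) = -18. On the right, S_1''(1) = 2c, so c = -9.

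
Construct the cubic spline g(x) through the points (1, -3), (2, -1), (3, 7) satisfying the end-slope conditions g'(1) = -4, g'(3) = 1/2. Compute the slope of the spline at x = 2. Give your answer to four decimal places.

8.3750

Let M_i = g''(x_i). Step sizes h_i = 1, 1; slopes of the chords Δ_i = (y_(i+1) - y_i)/h_i = 2, 8.
  1·M_0 + 4·M_1 + 1·M_2 = 6(Δ_1 - Δ_0) = 36
Clamped end conditions give two more equations: 2h_0·M_0 + h_0·M_1 = 6(Δ_0 - g'(1)) = 36 and h_1·M_1 + 2h_1·M_2 = 6(g'(3) - Δ_1) = -45.
Hence M_0 = 45/4, M_1 = 27/2, M_2 = -117/4.
On [2, 3], g'(x) = b_1 + 2c_1·(x - 2) + 3d_1·(x - 2)² with b_1 = Δ_1 - h_1(2M_1 + M_2)/6 = 67/8, c_1 = M_1/2 = 27/4, d_1 = (M_2 - M_1)/(6h_1) = -57/8. So g'(2) = 67/8.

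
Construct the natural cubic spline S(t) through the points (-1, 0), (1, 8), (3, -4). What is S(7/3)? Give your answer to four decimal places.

Put M_i = S'' at the i-th knot. Here h = (2, 2) and Δ = (4, -6), so the interior equations h_(i-1)·M_(i-1) + 2(h_(i-1)+h_i)·M_i + h_i·M_(i+1) = 6(Δ_i − Δ_(i-1)) read
  2·M_0 + 8·M_1 + 2·M_2 = 6(Δ_1 - Δ_0) = -60
Natural end conditions: M_0 = M_2 = 0.
Hence M_0 = 0, M_1 = -15/2, M_2 = 0.
On [1, 3], S(t) = 8 - 1·(t - 1) - 15/4·(t - 1)² + 5/8·(t - 1)³.
With (t - 1) = 4/3: S(7/3) = 40/27.

1.4815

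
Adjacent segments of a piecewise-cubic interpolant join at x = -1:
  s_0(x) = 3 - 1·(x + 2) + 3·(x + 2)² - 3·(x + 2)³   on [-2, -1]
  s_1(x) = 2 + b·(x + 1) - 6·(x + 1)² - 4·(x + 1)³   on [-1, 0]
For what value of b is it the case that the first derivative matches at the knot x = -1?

-4

s_0'(x) = -1 + 6·(x + 2) - 9·(x + 2)², so s_0'(-1) = -4. On the right, s_1'(-1) = b, so b = -4.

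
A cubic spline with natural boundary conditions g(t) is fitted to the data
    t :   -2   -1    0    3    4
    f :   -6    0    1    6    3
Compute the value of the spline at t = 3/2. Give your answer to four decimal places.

4.3013

Write σ_i for g''(x_i). With h_i = 1, 1, 3, 1 and divided differences Δ_i = 6, 1, 5/3, -3, the continuity of g' gives the tridiagonal system
  1·σ_0 + 4·σ_1 + 1·σ_2 = 6(Δ_1 - Δ_0) = -30
  1·σ_1 + 8·σ_2 + 3·σ_3 = 6(Δ_2 - Δ_1) = 4
  3·σ_2 + 8·σ_3 + 1·σ_4 = 6(Δ_3 - Δ_2) = -28
Natural end conditions: σ_0 = σ_4 = 0.
Solving the tridiagonal system: σ_0 = 0, σ_1 = -883/106, σ_2 = 176/53, σ_3 = -503/106, σ_4 = 0.
On [0, 3], g(t) = 1 + 457/636·t + 88/53·t² - 95/212·t³.
With t = 3/2: g(3/2) = 7295/1696.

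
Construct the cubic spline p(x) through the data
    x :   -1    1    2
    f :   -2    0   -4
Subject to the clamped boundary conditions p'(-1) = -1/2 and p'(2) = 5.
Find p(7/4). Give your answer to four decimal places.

With m_i denoting the second derivative at x_i, h_i = 2, 1, and Δ_i = (y_(i+1) − y_i)/h_i = 1, -4:
  2·m_0 + 6·m_1 + 1·m_2 = 6(Δ_1 - Δ_0) = -30
Clamped end conditions give two more equations: 2h_0·m_0 + h_0·m_1 = 6(Δ_0 - p'(-1)) = 9 and h_1·m_1 + 2h_1·m_2 = 6(p'(2) - Δ_1) = 54.
Forward elimination and back-substitution give m_0 = 109/12, m_1 = -41/3, m_2 = 203/6.
On [1, 2], p(x) = 0 - 61/12·(x - 1) - 41/6·(x - 1)² + 95/12·(x - 1)³.
With (x - 1) = 3/4: p(7/4) = -1105/256.

-4.3164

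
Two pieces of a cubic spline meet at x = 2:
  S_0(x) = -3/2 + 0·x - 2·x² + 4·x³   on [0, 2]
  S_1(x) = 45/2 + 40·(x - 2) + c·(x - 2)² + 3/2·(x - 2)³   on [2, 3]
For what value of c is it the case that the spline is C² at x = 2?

S_0''(x) = -4 + 24·x, so S_0''(2) = 44. On the right, S_1''(2) = 2c, so c = 22.

22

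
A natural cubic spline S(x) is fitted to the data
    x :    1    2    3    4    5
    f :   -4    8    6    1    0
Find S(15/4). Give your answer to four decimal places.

1.9436

Let m_i = S''(x_i). Step sizes h_i = 1, 1, 1, 1; slopes of the chords Δ_i = (y_(i+1) - y_i)/h_i = 12, -2, -5, -1.
  1·m_0 + 4·m_1 + 1·m_2 = 6(Δ_1 - Δ_0) = -84
  1·m_1 + 4·m_2 + 1·m_3 = 6(Δ_2 - Δ_1) = -18
  1·m_2 + 4·m_3 + 1·m_4 = 6(Δ_3 - Δ_2) = 24
Natural end conditions: m_0 = m_4 = 0.
Hence m_0 = 0, m_1 = -291/14, m_2 = -6/7, m_3 = 87/14, m_4 = 0.
On [3, 4], S(x) = 6 - 23/4·(x - 3) - 3/7·(x - 3)² + 33/28·(x - 3)³.
With (x - 3) = 3/4: S(15/4) = 3483/1792.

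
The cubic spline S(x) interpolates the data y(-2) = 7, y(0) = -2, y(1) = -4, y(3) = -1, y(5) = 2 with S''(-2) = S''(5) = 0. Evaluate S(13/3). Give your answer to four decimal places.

1.1713

Put σ_i = S'' at the i-th knot. Here h = (2, 1, 2, 2) and Δ = (-9/2, -2, 3/2, 3/2), so the interior equations h_(i-1)·σ_(i-1) + 2(h_(i-1)+h_i)·σ_i + h_i·σ_(i+1) = 6(Δ_i − Δ_(i-1)) read
  2·σ_0 + 6·σ_1 + 1·σ_2 = 6(Δ_1 - Δ_0) = 15
  1·σ_1 + 6·σ_2 + 2·σ_3 = 6(Δ_2 - Δ_1) = 21
  2·σ_2 + 8·σ_3 + 2·σ_4 = 6(Δ_3 - Δ_2) = 0
Natural end conditions: σ_0 = σ_4 = 0.
Solving the tridiagonal system: σ_0 = 0, σ_1 = 123/64, σ_2 = 111/32, σ_3 = -111/128, σ_4 = 0.
On [3, 5], S(x) = -1 + 133/64·(x - 3) - 111/256·(x - 3)² + 37/512·(x - 3)³.
With (x - 3) = 4/3: S(13/3) = 253/216.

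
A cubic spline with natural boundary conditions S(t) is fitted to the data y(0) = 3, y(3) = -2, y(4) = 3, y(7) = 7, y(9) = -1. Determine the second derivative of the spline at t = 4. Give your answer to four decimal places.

With M_i denoting the second derivative at x_i, h_i = 3, 1, 3, 2, and Δ_i = (y_(i+1) − y_i)/h_i = -5/3, 5, 4/3, -4:
  3·M_0 + 8·M_1 + 1·M_2 = 6(Δ_1 - Δ_0) = 40
  1·M_1 + 8·M_2 + 3·M_3 = 6(Δ_2 - Δ_1) = -22
  3·M_2 + 10·M_3 + 2·M_4 = 6(Δ_3 - Δ_2) = -32
Natural end conditions: M_0 = M_4 = 0.
Solving: M_0 = 0, M_1 = 494/93, M_2 = -232/93, M_3 = -76/31, M_4 = 0.

-2.4946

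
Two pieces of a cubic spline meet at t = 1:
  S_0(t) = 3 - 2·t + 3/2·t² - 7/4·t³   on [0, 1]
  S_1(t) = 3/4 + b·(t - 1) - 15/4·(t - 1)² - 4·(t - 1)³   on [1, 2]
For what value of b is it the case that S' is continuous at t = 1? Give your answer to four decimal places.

S_0'(t) = -2 + 3·t - 21/4·t², so S_0'(1) = -17/4. On the right, S_1'(1) = b, so b = -17/4.

-4.2500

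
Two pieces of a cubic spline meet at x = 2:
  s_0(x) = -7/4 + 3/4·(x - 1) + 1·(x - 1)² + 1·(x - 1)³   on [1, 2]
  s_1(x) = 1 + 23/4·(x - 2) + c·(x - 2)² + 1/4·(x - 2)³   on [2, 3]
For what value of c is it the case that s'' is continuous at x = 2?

s_0''(x) = 2 + 6·(x - 1), so s_0''(2) = 8. On the right, s_1''(2) = 2c, so c = 4.

4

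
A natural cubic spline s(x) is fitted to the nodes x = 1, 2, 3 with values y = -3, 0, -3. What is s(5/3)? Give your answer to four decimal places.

Let σ_i = s''(x_i). Step sizes h_i = 1, 1; slopes of the chords Δ_i = (y_(i+1) - y_i)/h_i = 3, -3.
  1·σ_0 + 4·σ_1 + 1·σ_2 = 6(Δ_1 - Δ_0) = -36
Natural end conditions: σ_0 = σ_2 = 0.
Solving the tridiagonal system: σ_0 = 0, σ_1 = -9, σ_2 = 0.
On [1, 2], s(x) = -3 + 9/2·(x - 1) + 0·(x - 1)² - 3/2·(x - 1)³.
With (x - 1) = 2/3: s(5/3) = -4/9.

-0.4444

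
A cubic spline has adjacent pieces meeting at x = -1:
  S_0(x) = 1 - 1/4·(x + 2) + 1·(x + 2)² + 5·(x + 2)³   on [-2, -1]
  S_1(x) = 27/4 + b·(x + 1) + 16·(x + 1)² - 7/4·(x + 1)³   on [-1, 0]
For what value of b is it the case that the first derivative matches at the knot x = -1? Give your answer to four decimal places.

16.7500

S_0'(x) = -1/4 + 2·(x + 2) + 15·(x + 2)², so S_0'(-1) = 67/4. On the right, S_1'(-1) = b, so b = 67/4.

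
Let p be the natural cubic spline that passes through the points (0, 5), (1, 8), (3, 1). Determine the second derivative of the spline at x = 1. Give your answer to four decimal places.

-6.5000

With M_i denoting the second derivative at x_i, h_i = 1, 2, and Δ_i = (y_(i+1) − y_i)/h_i = 3, -7/2:
  1·M_0 + 6·M_1 + 2·M_2 = 6(Δ_1 - Δ_0) = -39
Natural end conditions: M_0 = M_2 = 0.
Solving: M_0 = 0, M_1 = -13/2, M_2 = 0.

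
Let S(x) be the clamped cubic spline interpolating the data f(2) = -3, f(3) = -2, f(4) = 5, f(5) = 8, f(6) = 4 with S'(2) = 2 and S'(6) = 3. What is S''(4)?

-5

Put M_i = S'' at the i-th knot. Here h = (1, 1, 1, 1) and Δ = (1, 7, 3, -4), so the interior equations h_(i-1)·M_(i-1) + 2(h_(i-1)+h_i)·M_i + h_i·M_(i+1) = 6(Δ_i − Δ_(i-1)) read
  1·M_0 + 4·M_1 + 1·M_2 = 6(Δ_1 - Δ_0) = 36
  1·M_1 + 4·M_2 + 1·M_3 = 6(Δ_2 - Δ_1) = -24
  1·M_2 + 4·M_3 + 1·M_4 = 6(Δ_3 - Δ_2) = -42
Clamped end conditions give two more equations: 2h_0·M_0 + h_0·M_1 = 6(Δ_0 - S'(2)) = -6 and h_3·M_3 + 2h_3·M_4 = 6(S'(6) - Δ_3) = 42.
Forward elimination and back-substitution give M_0 = -65/7, M_1 = 88/7, M_2 = -5, M_3 = -116/7, M_4 = 205/7.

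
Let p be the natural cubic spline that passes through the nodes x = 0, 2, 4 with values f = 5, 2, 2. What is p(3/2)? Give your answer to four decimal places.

Let m_i = p''(x_i). Step sizes h_i = 2, 2; slopes of the chords Δ_i = (y_(i+1) - y_i)/h_i = -3/2, 0.
  2·m_0 + 8·m_1 + 2·m_2 = 6(Δ_1 - Δ_0) = 9
Natural end conditions: m_0 = m_2 = 0.
Solving: m_0 = 0, m_1 = 9/8, m_2 = 0.
On [0, 2], p(x) = 5 - 15/8·x + 0·x² + 3/32·x³.
With x = 3/2: p(3/2) = 641/256.

2.5039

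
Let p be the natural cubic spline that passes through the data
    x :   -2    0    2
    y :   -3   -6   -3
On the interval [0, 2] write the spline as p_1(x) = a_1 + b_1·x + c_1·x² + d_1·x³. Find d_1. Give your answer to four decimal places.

Let m_i = p''(x_i). Step sizes h_i = 2, 2; slopes of the chords Δ_i = (y_(i+1) - y_i)/h_i = -3/2, 3/2.
  2·m_0 + 8·m_1 + 2·m_2 = 6(Δ_1 - Δ_0) = 18
Natural end conditions: m_0 = m_2 = 0.
Solving: m_0 = 0, m_1 = 9/4, m_2 = 0.
On [0, 2], with p_1(x) = a_1 + b_1·x + c_1·x² + d_1·x³: c_1 = m_1/2 = 9/8, d_1 = (m_2 - m_1)/(6h_1) = -3/16, b_1 = Δ_1 - h_1(2m_1 + m_2)/6 = 0.

-0.1875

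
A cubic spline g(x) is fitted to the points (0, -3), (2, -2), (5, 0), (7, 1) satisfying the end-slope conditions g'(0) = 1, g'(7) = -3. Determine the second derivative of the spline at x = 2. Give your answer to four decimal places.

-0.0833

Put M_i = g'' at the i-th knot. Here h = (2, 3, 2) and Δ = (1/2, 2/3, 1/2), so the interior equations h_(i-1)·M_(i-1) + 2(h_(i-1)+h_i)·M_i + h_i·M_(i+1) = 6(Δ_i − Δ_(i-1)) read
  2·M_0 + 10·M_1 + 3·M_2 = 6(Δ_1 - Δ_0) = 1
  3·M_1 + 10·M_2 + 2·M_3 = 6(Δ_2 - Δ_1) = -1
Clamped end conditions give two more equations: 2h_0·M_0 + h_0·M_1 = 6(Δ_0 - g'(0)) = -3 and h_2·M_2 + 2h_2·M_3 = 6(g'(7) - Δ_2) = -21.
Hence M_0 = -17/24, M_1 = -1/12, M_2 = 13/12, M_3 = -139/24.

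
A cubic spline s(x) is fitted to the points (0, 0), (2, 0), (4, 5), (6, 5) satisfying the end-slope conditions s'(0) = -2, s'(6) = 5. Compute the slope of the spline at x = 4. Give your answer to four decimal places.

With M_i denoting the second derivative at x_i, h_i = 2, 2, 2, and Δ_i = (y_(i+1) − y_i)/h_i = 0, 5/2, 0:
  2·M_0 + 8·M_1 + 2·M_2 = 6(Δ_1 - Δ_0) = 15
  2·M_1 + 8·M_2 + 2·M_3 = 6(Δ_2 - Δ_1) = -15
Clamped end conditions give two more equations: 2h_0·M_0 + h_0·M_1 = 6(Δ_0 - s'(0)) = 12 and h_2·M_2 + 2h_2·M_3 = 6(s'(6) - Δ_2) = 30.
Solving the tridiagonal system: M_0 = 49/30, M_1 = 41/15, M_2 = -76/15, M_3 = 301/30.
On [4, 6], s'(x) = b_2 + 2c_2·(x - 4) + 3d_2·(x - 4)² with b_2 = Δ_2 - h_2(2M_2 + M_3)/6 = 1/30, c_2 = M_2/2 = -38/15, d_2 = (M_3 - M_2)/(6h_2) = 151/120. So s'(4) = 1/30.

0.0333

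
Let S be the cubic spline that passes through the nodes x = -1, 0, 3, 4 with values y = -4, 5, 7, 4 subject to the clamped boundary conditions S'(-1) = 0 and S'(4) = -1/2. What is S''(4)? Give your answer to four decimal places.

7.3968

Write σ_i for S''(x_i). With h_i = 1, 3, 1 and divided differences Δ_i = 9, 2/3, -3, the continuity of S' gives the tridiagonal system
  1·σ_0 + 8·σ_1 + 3·σ_2 = 6(Δ_1 - Δ_0) = -50
  3·σ_1 + 8·σ_2 + 1·σ_3 = 6(Δ_2 - Δ_1) = -22
Clamped end conditions give two more equations: 2h_0·σ_0 + h_0·σ_1 = 6(Δ_0 - S'(-1)) = 54 and h_2·σ_2 + 2h_2·σ_3 = 6(S'(4) - Δ_2) = 15.
Solving: σ_0 = 2027/63, σ_1 = -652/63, σ_2 = 13/63, σ_3 = 466/63.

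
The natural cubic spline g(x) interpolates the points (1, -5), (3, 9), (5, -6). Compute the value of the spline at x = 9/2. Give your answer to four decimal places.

Write σ_i for g''(x_i). With h_i = 2, 2 and divided differences Δ_i = 7, -15/2, the continuity of g' gives the tridiagonal system
  2·σ_0 + 8·σ_1 + 2·σ_2 = 6(Δ_1 - Δ_0) = -87
Natural end conditions: σ_0 = σ_2 = 0.
Forward elimination and back-substitution give σ_0 = 0, σ_1 = -87/8, σ_2 = 0.
On [3, 5], g(x) = 9 - 1/4·(x - 3) - 87/16·(x - 3)² + 29/32·(x - 3)³.
With (x - 3) = 3/2: g(9/2) = -141/256.

-0.5508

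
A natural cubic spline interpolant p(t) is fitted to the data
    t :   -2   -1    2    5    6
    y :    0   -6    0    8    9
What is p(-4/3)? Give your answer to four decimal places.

Let M_i = p''(x_i). Step sizes h_i = 1, 3, 3, 1; slopes of the chords Δ_i = (y_(i+1) - y_i)/h_i = -6, 2, 8/3, 1.
  1·M_0 + 8·M_1 + 3·M_2 = 6(Δ_1 - Δ_0) = 48
  3·M_1 + 12·M_2 + 3·M_3 = 6(Δ_2 - Δ_1) = 4
  3·M_2 + 8·M_3 + 1·M_4 = 6(Δ_3 - Δ_2) = -10
Natural end conditions: M_0 = M_4 = 0.
Solving the tridiagonal system: M_0 = 0, M_1 = 665/104, M_2 = -41/39, M_3 = -89/104, M_4 = 0.
On [-2, -1], p(t) = 0 - 4409/624·(t + 2) + 0·(t + 2)² + 665/624·(t + 2)³.
With (t + 2) = 2/3: p(-4/3) = -37021/8424.

-4.3947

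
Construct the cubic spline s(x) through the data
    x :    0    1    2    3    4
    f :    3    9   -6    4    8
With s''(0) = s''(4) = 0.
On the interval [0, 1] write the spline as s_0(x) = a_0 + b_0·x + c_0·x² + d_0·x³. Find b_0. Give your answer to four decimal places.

13.5179

With M_i denoting the second derivative at x_i, h_i = 1, 1, 1, 1, and Δ_i = (y_(i+1) − y_i)/h_i = 6, -15, 10, 4:
  1·M_0 + 4·M_1 + 1·M_2 = 6(Δ_1 - Δ_0) = -126
  1·M_1 + 4·M_2 + 1·M_3 = 6(Δ_2 - Δ_1) = 150
  1·M_2 + 4·M_3 + 1·M_4 = 6(Δ_3 - Δ_2) = -36
Natural end conditions: M_0 = M_4 = 0.
Solving the tridiagonal system: M_0 = 0, M_1 = -1263/28, M_2 = 381/7, M_3 = -633/28, M_4 = 0.
On [0, 1], with s_0(x) = a_0 + b_0·x + c_0·x² + d_0·x³: c_0 = M_0/2 = 0, d_0 = (M_1 - M_0)/(6h_0) = -421/56, b_0 = Δ_0 - h_0(2M_0 + M_1)/6 = 757/56.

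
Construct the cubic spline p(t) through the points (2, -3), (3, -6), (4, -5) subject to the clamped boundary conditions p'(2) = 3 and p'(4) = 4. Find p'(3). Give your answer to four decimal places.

-3.2500

With σ_i denoting the second derivative at x_i, h_i = 1, 1, and Δ_i = (y_(i+1) − y_i)/h_i = -3, 1:
  1·σ_0 + 4·σ_1 + 1·σ_2 = 6(Δ_1 - Δ_0) = 24
Clamped end conditions give two more equations: 2h_0·σ_0 + h_0·σ_1 = 6(Δ_0 - p'(2)) = -36 and h_1·σ_1 + 2h_1·σ_2 = 6(p'(4) - Δ_1) = 18.
Hence σ_0 = -47/2, σ_1 = 11, σ_2 = 7/2.
On [3, 4], p'(t) = b_1 + 2c_1·(t - 3) + 3d_1·(t - 3)² with b_1 = Δ_1 - h_1(2σ_1 + σ_2)/6 = -13/4, c_1 = σ_1/2 = 11/2, d_1 = (σ_2 - σ_1)/(6h_1) = -5/4. So p'(3) = -13/4.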